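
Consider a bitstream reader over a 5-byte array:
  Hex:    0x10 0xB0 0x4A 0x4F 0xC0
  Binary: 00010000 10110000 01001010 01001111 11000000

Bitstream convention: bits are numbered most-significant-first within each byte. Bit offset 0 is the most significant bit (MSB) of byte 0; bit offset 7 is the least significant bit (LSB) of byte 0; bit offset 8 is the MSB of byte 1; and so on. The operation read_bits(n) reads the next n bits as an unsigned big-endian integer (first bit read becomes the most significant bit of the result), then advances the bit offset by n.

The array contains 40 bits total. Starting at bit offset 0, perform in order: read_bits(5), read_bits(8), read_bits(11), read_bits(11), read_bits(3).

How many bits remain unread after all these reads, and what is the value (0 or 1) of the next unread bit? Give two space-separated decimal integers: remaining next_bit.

Answer: 2 0

Derivation:
Read 1: bits[0:5] width=5 -> value=2 (bin 00010); offset now 5 = byte 0 bit 5; 35 bits remain
Read 2: bits[5:13] width=8 -> value=22 (bin 00010110); offset now 13 = byte 1 bit 5; 27 bits remain
Read 3: bits[13:24] width=11 -> value=74 (bin 00001001010); offset now 24 = byte 3 bit 0; 16 bits remain
Read 4: bits[24:35] width=11 -> value=638 (bin 01001111110); offset now 35 = byte 4 bit 3; 5 bits remain
Read 5: bits[35:38] width=3 -> value=0 (bin 000); offset now 38 = byte 4 bit 6; 2 bits remain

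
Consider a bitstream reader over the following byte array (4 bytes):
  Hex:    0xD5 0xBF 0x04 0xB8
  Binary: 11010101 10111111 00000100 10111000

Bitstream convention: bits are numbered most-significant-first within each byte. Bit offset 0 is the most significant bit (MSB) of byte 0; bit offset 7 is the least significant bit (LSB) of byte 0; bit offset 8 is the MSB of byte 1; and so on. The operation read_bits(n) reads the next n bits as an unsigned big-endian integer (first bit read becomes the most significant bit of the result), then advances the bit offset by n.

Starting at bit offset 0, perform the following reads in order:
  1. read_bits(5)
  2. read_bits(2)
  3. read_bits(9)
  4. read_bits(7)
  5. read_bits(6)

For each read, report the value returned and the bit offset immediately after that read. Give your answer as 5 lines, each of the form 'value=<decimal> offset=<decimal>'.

Read 1: bits[0:5] width=5 -> value=26 (bin 11010); offset now 5 = byte 0 bit 5; 27 bits remain
Read 2: bits[5:7] width=2 -> value=2 (bin 10); offset now 7 = byte 0 bit 7; 25 bits remain
Read 3: bits[7:16] width=9 -> value=447 (bin 110111111); offset now 16 = byte 2 bit 0; 16 bits remain
Read 4: bits[16:23] width=7 -> value=2 (bin 0000010); offset now 23 = byte 2 bit 7; 9 bits remain
Read 5: bits[23:29] width=6 -> value=23 (bin 010111); offset now 29 = byte 3 bit 5; 3 bits remain

Answer: value=26 offset=5
value=2 offset=7
value=447 offset=16
value=2 offset=23
value=23 offset=29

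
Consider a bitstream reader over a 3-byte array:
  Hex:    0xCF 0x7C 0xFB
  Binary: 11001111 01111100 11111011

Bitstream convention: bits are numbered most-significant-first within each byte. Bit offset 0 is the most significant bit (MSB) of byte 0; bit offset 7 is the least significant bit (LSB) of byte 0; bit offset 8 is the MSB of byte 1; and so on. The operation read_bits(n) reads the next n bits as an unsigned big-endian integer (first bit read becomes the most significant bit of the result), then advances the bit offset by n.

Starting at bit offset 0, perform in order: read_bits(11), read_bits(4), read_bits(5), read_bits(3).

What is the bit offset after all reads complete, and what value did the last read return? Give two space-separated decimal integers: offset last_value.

Read 1: bits[0:11] width=11 -> value=1659 (bin 11001111011); offset now 11 = byte 1 bit 3; 13 bits remain
Read 2: bits[11:15] width=4 -> value=14 (bin 1110); offset now 15 = byte 1 bit 7; 9 bits remain
Read 3: bits[15:20] width=5 -> value=15 (bin 01111); offset now 20 = byte 2 bit 4; 4 bits remain
Read 4: bits[20:23] width=3 -> value=5 (bin 101); offset now 23 = byte 2 bit 7; 1 bits remain

Answer: 23 5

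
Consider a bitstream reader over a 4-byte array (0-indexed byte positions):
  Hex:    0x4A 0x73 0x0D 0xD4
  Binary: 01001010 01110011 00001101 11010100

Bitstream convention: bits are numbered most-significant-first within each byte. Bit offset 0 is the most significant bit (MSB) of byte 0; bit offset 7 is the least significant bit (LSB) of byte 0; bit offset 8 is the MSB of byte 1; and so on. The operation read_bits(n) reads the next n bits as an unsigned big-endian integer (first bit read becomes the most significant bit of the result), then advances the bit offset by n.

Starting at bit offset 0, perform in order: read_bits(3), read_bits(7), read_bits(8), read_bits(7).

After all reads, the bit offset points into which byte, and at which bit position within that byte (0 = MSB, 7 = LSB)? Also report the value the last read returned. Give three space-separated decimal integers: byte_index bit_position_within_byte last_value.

Read 1: bits[0:3] width=3 -> value=2 (bin 010); offset now 3 = byte 0 bit 3; 29 bits remain
Read 2: bits[3:10] width=7 -> value=41 (bin 0101001); offset now 10 = byte 1 bit 2; 22 bits remain
Read 3: bits[10:18] width=8 -> value=204 (bin 11001100); offset now 18 = byte 2 bit 2; 14 bits remain
Read 4: bits[18:25] width=7 -> value=27 (bin 0011011); offset now 25 = byte 3 bit 1; 7 bits remain

Answer: 3 1 27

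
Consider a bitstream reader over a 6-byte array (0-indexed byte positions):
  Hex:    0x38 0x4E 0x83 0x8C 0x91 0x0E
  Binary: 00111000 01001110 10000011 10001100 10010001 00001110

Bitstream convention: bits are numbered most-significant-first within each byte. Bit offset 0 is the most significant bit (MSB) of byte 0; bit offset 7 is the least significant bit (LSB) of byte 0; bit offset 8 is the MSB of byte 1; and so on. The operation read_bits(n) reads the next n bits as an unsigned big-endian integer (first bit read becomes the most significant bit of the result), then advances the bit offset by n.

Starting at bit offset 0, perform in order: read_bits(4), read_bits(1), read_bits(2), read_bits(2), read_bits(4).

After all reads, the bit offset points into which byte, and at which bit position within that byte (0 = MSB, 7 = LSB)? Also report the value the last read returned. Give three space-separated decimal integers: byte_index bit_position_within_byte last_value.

Answer: 1 5 9

Derivation:
Read 1: bits[0:4] width=4 -> value=3 (bin 0011); offset now 4 = byte 0 bit 4; 44 bits remain
Read 2: bits[4:5] width=1 -> value=1 (bin 1); offset now 5 = byte 0 bit 5; 43 bits remain
Read 3: bits[5:7] width=2 -> value=0 (bin 00); offset now 7 = byte 0 bit 7; 41 bits remain
Read 4: bits[7:9] width=2 -> value=0 (bin 00); offset now 9 = byte 1 bit 1; 39 bits remain
Read 5: bits[9:13] width=4 -> value=9 (bin 1001); offset now 13 = byte 1 bit 5; 35 bits remain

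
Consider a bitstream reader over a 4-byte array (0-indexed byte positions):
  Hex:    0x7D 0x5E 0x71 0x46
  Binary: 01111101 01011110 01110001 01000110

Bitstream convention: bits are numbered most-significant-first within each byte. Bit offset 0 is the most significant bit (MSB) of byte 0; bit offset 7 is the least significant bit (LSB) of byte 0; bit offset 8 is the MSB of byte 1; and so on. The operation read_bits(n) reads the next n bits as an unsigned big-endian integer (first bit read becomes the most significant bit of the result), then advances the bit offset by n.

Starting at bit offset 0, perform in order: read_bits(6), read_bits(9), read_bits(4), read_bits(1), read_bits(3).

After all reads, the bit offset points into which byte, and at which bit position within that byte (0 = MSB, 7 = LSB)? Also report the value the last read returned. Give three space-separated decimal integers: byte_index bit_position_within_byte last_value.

Read 1: bits[0:6] width=6 -> value=31 (bin 011111); offset now 6 = byte 0 bit 6; 26 bits remain
Read 2: bits[6:15] width=9 -> value=175 (bin 010101111); offset now 15 = byte 1 bit 7; 17 bits remain
Read 3: bits[15:19] width=4 -> value=3 (bin 0011); offset now 19 = byte 2 bit 3; 13 bits remain
Read 4: bits[19:20] width=1 -> value=1 (bin 1); offset now 20 = byte 2 bit 4; 12 bits remain
Read 5: bits[20:23] width=3 -> value=0 (bin 000); offset now 23 = byte 2 bit 7; 9 bits remain

Answer: 2 7 0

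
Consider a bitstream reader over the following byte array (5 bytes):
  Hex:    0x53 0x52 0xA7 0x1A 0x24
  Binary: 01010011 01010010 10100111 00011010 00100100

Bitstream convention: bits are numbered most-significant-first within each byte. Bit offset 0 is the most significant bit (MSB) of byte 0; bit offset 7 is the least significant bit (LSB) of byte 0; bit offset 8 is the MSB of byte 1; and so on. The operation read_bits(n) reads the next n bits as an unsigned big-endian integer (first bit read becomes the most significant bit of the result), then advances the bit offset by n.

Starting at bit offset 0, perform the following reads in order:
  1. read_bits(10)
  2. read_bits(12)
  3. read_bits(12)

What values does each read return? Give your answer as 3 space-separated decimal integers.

Read 1: bits[0:10] width=10 -> value=333 (bin 0101001101); offset now 10 = byte 1 bit 2; 30 bits remain
Read 2: bits[10:22] width=12 -> value=1193 (bin 010010101001); offset now 22 = byte 2 bit 6; 18 bits remain
Read 3: bits[22:34] width=12 -> value=3176 (bin 110001101000); offset now 34 = byte 4 bit 2; 6 bits remain

Answer: 333 1193 3176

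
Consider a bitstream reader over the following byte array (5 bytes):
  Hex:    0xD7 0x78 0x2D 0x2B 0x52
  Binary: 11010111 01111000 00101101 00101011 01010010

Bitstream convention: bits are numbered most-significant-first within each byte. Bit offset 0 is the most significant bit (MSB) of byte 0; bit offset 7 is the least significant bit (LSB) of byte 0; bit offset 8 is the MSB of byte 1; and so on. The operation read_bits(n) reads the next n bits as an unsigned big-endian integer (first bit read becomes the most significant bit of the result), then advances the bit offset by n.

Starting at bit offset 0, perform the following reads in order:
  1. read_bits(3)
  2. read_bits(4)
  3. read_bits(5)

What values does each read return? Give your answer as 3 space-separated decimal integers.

Answer: 6 11 23

Derivation:
Read 1: bits[0:3] width=3 -> value=6 (bin 110); offset now 3 = byte 0 bit 3; 37 bits remain
Read 2: bits[3:7] width=4 -> value=11 (bin 1011); offset now 7 = byte 0 bit 7; 33 bits remain
Read 3: bits[7:12] width=5 -> value=23 (bin 10111); offset now 12 = byte 1 bit 4; 28 bits remain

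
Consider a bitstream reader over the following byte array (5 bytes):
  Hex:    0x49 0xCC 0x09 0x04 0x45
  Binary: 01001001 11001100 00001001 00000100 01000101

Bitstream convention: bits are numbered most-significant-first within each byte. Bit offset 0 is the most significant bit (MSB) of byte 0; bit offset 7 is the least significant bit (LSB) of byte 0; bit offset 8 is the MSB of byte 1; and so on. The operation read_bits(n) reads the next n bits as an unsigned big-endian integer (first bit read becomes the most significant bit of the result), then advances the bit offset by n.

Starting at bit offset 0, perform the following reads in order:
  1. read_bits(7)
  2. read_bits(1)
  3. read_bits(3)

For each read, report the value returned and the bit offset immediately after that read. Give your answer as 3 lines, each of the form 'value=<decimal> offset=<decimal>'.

Answer: value=36 offset=7
value=1 offset=8
value=6 offset=11

Derivation:
Read 1: bits[0:7] width=7 -> value=36 (bin 0100100); offset now 7 = byte 0 bit 7; 33 bits remain
Read 2: bits[7:8] width=1 -> value=1 (bin 1); offset now 8 = byte 1 bit 0; 32 bits remain
Read 3: bits[8:11] width=3 -> value=6 (bin 110); offset now 11 = byte 1 bit 3; 29 bits remain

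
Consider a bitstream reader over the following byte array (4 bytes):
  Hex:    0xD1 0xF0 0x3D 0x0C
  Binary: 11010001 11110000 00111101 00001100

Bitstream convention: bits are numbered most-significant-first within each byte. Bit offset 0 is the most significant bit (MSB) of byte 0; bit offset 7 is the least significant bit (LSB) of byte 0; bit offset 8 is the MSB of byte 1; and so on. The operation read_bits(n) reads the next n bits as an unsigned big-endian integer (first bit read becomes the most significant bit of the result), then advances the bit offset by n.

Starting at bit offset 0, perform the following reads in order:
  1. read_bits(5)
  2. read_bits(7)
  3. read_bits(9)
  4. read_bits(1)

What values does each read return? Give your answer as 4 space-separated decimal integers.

Read 1: bits[0:5] width=5 -> value=26 (bin 11010); offset now 5 = byte 0 bit 5; 27 bits remain
Read 2: bits[5:12] width=7 -> value=31 (bin 0011111); offset now 12 = byte 1 bit 4; 20 bits remain
Read 3: bits[12:21] width=9 -> value=7 (bin 000000111); offset now 21 = byte 2 bit 5; 11 bits remain
Read 4: bits[21:22] width=1 -> value=1 (bin 1); offset now 22 = byte 2 bit 6; 10 bits remain

Answer: 26 31 7 1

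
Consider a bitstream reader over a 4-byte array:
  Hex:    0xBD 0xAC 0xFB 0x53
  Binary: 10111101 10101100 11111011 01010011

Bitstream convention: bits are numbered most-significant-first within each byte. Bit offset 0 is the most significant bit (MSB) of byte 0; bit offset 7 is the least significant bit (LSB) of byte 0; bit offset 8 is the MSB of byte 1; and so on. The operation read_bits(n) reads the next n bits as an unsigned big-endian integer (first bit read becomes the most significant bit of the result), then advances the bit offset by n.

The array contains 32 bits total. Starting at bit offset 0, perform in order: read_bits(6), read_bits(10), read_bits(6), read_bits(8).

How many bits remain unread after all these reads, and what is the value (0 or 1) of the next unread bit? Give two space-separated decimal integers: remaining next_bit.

Answer: 2 1

Derivation:
Read 1: bits[0:6] width=6 -> value=47 (bin 101111); offset now 6 = byte 0 bit 6; 26 bits remain
Read 2: bits[6:16] width=10 -> value=428 (bin 0110101100); offset now 16 = byte 2 bit 0; 16 bits remain
Read 3: bits[16:22] width=6 -> value=62 (bin 111110); offset now 22 = byte 2 bit 6; 10 bits remain
Read 4: bits[22:30] width=8 -> value=212 (bin 11010100); offset now 30 = byte 3 bit 6; 2 bits remain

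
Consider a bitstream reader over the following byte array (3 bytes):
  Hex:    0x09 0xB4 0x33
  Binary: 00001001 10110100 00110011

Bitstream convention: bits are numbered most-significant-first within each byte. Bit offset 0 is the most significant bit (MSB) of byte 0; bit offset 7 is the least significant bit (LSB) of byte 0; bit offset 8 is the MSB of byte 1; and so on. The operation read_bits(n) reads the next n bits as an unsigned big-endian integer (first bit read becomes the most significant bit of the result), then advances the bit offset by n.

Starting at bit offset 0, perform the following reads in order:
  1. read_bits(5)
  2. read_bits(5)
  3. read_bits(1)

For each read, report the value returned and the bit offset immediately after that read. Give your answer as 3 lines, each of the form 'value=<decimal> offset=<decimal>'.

Read 1: bits[0:5] width=5 -> value=1 (bin 00001); offset now 5 = byte 0 bit 5; 19 bits remain
Read 2: bits[5:10] width=5 -> value=6 (bin 00110); offset now 10 = byte 1 bit 2; 14 bits remain
Read 3: bits[10:11] width=1 -> value=1 (bin 1); offset now 11 = byte 1 bit 3; 13 bits remain

Answer: value=1 offset=5
value=6 offset=10
value=1 offset=11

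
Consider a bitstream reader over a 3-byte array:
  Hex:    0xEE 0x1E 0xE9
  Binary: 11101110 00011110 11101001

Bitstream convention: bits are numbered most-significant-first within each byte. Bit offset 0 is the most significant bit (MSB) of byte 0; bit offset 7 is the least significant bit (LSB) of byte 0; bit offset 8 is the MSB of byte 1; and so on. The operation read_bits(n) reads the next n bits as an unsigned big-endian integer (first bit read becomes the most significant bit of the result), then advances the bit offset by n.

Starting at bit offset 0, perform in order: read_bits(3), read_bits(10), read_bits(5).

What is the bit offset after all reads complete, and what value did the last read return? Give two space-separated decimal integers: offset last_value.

Answer: 18 27

Derivation:
Read 1: bits[0:3] width=3 -> value=7 (bin 111); offset now 3 = byte 0 bit 3; 21 bits remain
Read 2: bits[3:13] width=10 -> value=451 (bin 0111000011); offset now 13 = byte 1 bit 5; 11 bits remain
Read 3: bits[13:18] width=5 -> value=27 (bin 11011); offset now 18 = byte 2 bit 2; 6 bits remain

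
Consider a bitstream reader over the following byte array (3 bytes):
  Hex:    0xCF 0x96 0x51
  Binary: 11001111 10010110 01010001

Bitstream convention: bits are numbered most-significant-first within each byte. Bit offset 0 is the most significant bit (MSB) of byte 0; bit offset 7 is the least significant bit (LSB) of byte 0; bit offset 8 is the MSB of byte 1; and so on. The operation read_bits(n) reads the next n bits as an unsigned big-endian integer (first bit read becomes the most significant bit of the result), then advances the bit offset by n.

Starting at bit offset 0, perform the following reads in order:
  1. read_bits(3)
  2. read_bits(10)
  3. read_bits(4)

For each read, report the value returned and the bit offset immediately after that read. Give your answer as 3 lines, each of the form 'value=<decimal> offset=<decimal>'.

Read 1: bits[0:3] width=3 -> value=6 (bin 110); offset now 3 = byte 0 bit 3; 21 bits remain
Read 2: bits[3:13] width=10 -> value=498 (bin 0111110010); offset now 13 = byte 1 bit 5; 11 bits remain
Read 3: bits[13:17] width=4 -> value=12 (bin 1100); offset now 17 = byte 2 bit 1; 7 bits remain

Answer: value=6 offset=3
value=498 offset=13
value=12 offset=17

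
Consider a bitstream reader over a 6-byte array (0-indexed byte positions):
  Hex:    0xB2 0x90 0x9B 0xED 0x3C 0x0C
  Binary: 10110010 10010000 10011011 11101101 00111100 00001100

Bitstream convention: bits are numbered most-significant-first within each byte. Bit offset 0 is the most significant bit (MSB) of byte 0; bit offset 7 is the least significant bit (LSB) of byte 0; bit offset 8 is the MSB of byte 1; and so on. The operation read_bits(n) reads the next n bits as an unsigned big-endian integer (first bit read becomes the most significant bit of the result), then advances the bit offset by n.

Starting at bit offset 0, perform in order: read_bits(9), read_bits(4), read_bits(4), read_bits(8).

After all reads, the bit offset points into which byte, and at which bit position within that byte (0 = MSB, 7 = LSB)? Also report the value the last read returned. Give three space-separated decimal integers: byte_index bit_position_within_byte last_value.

Answer: 3 1 55

Derivation:
Read 1: bits[0:9] width=9 -> value=357 (bin 101100101); offset now 9 = byte 1 bit 1; 39 bits remain
Read 2: bits[9:13] width=4 -> value=2 (bin 0010); offset now 13 = byte 1 bit 5; 35 bits remain
Read 3: bits[13:17] width=4 -> value=1 (bin 0001); offset now 17 = byte 2 bit 1; 31 bits remain
Read 4: bits[17:25] width=8 -> value=55 (bin 00110111); offset now 25 = byte 3 bit 1; 23 bits remain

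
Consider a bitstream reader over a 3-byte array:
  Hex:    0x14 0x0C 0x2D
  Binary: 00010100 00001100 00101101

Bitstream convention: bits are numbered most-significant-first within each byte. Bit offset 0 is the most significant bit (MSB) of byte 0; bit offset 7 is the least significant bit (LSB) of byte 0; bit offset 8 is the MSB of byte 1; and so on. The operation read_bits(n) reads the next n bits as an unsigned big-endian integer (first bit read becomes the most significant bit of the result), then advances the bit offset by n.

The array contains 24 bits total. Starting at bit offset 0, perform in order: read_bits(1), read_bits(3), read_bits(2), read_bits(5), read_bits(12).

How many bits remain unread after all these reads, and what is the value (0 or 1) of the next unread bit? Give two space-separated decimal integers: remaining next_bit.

Answer: 1 1

Derivation:
Read 1: bits[0:1] width=1 -> value=0 (bin 0); offset now 1 = byte 0 bit 1; 23 bits remain
Read 2: bits[1:4] width=3 -> value=1 (bin 001); offset now 4 = byte 0 bit 4; 20 bits remain
Read 3: bits[4:6] width=2 -> value=1 (bin 01); offset now 6 = byte 0 bit 6; 18 bits remain
Read 4: bits[6:11] width=5 -> value=0 (bin 00000); offset now 11 = byte 1 bit 3; 13 bits remain
Read 5: bits[11:23] width=12 -> value=1558 (bin 011000010110); offset now 23 = byte 2 bit 7; 1 bits remain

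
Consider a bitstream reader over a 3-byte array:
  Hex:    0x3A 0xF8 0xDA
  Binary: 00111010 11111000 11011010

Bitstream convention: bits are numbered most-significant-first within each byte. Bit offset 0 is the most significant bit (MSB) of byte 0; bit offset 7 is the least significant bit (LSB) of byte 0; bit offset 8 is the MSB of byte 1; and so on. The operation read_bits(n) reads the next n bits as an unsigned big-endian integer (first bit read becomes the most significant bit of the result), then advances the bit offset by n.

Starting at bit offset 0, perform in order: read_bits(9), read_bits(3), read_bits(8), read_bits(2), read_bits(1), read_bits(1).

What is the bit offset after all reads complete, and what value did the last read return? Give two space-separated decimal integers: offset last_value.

Read 1: bits[0:9] width=9 -> value=117 (bin 001110101); offset now 9 = byte 1 bit 1; 15 bits remain
Read 2: bits[9:12] width=3 -> value=7 (bin 111); offset now 12 = byte 1 bit 4; 12 bits remain
Read 3: bits[12:20] width=8 -> value=141 (bin 10001101); offset now 20 = byte 2 bit 4; 4 bits remain
Read 4: bits[20:22] width=2 -> value=2 (bin 10); offset now 22 = byte 2 bit 6; 2 bits remain
Read 5: bits[22:23] width=1 -> value=1 (bin 1); offset now 23 = byte 2 bit 7; 1 bits remain
Read 6: bits[23:24] width=1 -> value=0 (bin 0); offset now 24 = byte 3 bit 0; 0 bits remain

Answer: 24 0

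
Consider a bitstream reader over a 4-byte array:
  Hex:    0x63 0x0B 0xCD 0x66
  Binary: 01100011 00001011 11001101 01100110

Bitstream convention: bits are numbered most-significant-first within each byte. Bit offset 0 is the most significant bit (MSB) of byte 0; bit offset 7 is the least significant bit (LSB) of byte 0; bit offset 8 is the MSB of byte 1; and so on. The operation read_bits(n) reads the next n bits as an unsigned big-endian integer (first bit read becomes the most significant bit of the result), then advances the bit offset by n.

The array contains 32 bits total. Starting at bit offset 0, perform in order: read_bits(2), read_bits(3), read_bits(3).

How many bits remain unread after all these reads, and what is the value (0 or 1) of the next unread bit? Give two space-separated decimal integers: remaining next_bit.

Read 1: bits[0:2] width=2 -> value=1 (bin 01); offset now 2 = byte 0 bit 2; 30 bits remain
Read 2: bits[2:5] width=3 -> value=4 (bin 100); offset now 5 = byte 0 bit 5; 27 bits remain
Read 3: bits[5:8] width=3 -> value=3 (bin 011); offset now 8 = byte 1 bit 0; 24 bits remain

Answer: 24 0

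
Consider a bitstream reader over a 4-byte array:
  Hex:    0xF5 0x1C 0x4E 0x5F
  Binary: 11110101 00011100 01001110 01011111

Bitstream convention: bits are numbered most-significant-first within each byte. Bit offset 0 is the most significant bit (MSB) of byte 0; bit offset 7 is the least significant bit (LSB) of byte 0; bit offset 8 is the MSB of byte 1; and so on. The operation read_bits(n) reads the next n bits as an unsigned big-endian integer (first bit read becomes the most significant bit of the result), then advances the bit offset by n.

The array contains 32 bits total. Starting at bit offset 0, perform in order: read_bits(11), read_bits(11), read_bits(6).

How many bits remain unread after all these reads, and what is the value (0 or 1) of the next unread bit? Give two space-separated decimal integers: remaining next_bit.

Read 1: bits[0:11] width=11 -> value=1960 (bin 11110101000); offset now 11 = byte 1 bit 3; 21 bits remain
Read 2: bits[11:22] width=11 -> value=1811 (bin 11100010011); offset now 22 = byte 2 bit 6; 10 bits remain
Read 3: bits[22:28] width=6 -> value=37 (bin 100101); offset now 28 = byte 3 bit 4; 4 bits remain

Answer: 4 1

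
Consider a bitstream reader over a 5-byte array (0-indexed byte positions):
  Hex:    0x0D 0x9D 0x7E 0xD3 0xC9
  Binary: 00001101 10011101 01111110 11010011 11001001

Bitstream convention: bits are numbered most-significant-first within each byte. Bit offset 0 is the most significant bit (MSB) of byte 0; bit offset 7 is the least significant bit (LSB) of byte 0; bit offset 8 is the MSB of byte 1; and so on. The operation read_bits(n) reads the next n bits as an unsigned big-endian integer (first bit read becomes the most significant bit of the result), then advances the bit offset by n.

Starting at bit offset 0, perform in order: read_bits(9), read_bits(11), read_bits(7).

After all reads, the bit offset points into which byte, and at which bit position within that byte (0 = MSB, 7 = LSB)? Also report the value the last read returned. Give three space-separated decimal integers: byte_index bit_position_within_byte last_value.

Read 1: bits[0:9] width=9 -> value=27 (bin 000011011); offset now 9 = byte 1 bit 1; 31 bits remain
Read 2: bits[9:20] width=11 -> value=471 (bin 00111010111); offset now 20 = byte 2 bit 4; 20 bits remain
Read 3: bits[20:27] width=7 -> value=118 (bin 1110110); offset now 27 = byte 3 bit 3; 13 bits remain

Answer: 3 3 118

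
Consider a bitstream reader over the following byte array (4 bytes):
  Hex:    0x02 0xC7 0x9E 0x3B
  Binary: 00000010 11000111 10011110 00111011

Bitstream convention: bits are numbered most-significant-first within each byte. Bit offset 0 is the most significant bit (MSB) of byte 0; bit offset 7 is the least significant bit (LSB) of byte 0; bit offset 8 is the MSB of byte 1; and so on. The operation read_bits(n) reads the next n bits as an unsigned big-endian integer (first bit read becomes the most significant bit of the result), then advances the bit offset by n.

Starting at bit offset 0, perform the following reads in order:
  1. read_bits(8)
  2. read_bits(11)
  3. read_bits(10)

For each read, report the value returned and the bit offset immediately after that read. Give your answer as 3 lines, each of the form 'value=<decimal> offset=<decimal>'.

Read 1: bits[0:8] width=8 -> value=2 (bin 00000010); offset now 8 = byte 1 bit 0; 24 bits remain
Read 2: bits[8:19] width=11 -> value=1596 (bin 11000111100); offset now 19 = byte 2 bit 3; 13 bits remain
Read 3: bits[19:29] width=10 -> value=967 (bin 1111000111); offset now 29 = byte 3 bit 5; 3 bits remain

Answer: value=2 offset=8
value=1596 offset=19
value=967 offset=29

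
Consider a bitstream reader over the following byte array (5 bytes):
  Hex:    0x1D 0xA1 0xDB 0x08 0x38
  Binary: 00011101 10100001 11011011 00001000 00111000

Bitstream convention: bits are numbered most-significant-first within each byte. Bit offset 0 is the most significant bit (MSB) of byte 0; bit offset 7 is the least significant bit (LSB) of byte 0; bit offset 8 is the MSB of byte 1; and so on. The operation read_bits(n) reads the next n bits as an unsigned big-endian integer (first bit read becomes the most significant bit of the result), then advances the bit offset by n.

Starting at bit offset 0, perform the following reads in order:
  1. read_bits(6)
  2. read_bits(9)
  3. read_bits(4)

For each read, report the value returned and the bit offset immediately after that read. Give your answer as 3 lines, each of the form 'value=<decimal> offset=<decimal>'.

Answer: value=7 offset=6
value=208 offset=15
value=14 offset=19

Derivation:
Read 1: bits[0:6] width=6 -> value=7 (bin 000111); offset now 6 = byte 0 bit 6; 34 bits remain
Read 2: bits[6:15] width=9 -> value=208 (bin 011010000); offset now 15 = byte 1 bit 7; 25 bits remain
Read 3: bits[15:19] width=4 -> value=14 (bin 1110); offset now 19 = byte 2 bit 3; 21 bits remain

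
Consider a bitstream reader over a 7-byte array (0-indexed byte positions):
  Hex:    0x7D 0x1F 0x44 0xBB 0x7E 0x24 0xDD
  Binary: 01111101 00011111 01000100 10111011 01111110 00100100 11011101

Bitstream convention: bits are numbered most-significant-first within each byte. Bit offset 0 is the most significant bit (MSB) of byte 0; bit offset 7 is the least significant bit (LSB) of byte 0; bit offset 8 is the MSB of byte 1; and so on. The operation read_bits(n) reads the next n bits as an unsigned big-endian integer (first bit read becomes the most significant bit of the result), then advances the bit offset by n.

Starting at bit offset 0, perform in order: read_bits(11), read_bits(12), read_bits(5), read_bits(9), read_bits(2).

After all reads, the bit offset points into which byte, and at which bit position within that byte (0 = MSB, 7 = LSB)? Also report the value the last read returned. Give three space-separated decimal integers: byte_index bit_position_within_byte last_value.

Read 1: bits[0:11] width=11 -> value=1000 (bin 01111101000); offset now 11 = byte 1 bit 3; 45 bits remain
Read 2: bits[11:23] width=12 -> value=4002 (bin 111110100010); offset now 23 = byte 2 bit 7; 33 bits remain
Read 3: bits[23:28] width=5 -> value=11 (bin 01011); offset now 28 = byte 3 bit 4; 28 bits remain
Read 4: bits[28:37] width=9 -> value=367 (bin 101101111); offset now 37 = byte 4 bit 5; 19 bits remain
Read 5: bits[37:39] width=2 -> value=3 (bin 11); offset now 39 = byte 4 bit 7; 17 bits remain

Answer: 4 7 3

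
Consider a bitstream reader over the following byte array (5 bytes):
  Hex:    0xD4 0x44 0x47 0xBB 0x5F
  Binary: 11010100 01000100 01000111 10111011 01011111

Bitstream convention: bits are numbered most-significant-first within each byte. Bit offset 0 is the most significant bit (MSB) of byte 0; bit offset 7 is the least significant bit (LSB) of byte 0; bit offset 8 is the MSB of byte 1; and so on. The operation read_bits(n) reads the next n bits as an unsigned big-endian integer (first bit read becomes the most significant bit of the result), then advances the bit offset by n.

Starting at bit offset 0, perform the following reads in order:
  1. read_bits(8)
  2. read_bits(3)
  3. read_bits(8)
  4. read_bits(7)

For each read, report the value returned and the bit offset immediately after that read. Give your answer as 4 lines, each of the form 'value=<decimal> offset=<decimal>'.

Answer: value=212 offset=8
value=2 offset=11
value=34 offset=19
value=30 offset=26

Derivation:
Read 1: bits[0:8] width=8 -> value=212 (bin 11010100); offset now 8 = byte 1 bit 0; 32 bits remain
Read 2: bits[8:11] width=3 -> value=2 (bin 010); offset now 11 = byte 1 bit 3; 29 bits remain
Read 3: bits[11:19] width=8 -> value=34 (bin 00100010); offset now 19 = byte 2 bit 3; 21 bits remain
Read 4: bits[19:26] width=7 -> value=30 (bin 0011110); offset now 26 = byte 3 bit 2; 14 bits remain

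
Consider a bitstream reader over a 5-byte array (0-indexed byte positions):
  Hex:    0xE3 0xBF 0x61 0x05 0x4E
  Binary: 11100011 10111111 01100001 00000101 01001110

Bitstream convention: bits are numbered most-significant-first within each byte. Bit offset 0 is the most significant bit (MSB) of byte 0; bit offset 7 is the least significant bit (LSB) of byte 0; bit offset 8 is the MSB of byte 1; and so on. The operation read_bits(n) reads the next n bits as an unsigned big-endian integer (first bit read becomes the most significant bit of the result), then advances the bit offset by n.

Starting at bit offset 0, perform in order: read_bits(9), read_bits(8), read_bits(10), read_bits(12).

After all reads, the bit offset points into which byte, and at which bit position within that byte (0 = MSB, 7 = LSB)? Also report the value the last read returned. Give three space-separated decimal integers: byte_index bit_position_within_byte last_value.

Answer: 4 7 679

Derivation:
Read 1: bits[0:9] width=9 -> value=455 (bin 111000111); offset now 9 = byte 1 bit 1; 31 bits remain
Read 2: bits[9:17] width=8 -> value=126 (bin 01111110); offset now 17 = byte 2 bit 1; 23 bits remain
Read 3: bits[17:27] width=10 -> value=776 (bin 1100001000); offset now 27 = byte 3 bit 3; 13 bits remain
Read 4: bits[27:39] width=12 -> value=679 (bin 001010100111); offset now 39 = byte 4 bit 7; 1 bits remain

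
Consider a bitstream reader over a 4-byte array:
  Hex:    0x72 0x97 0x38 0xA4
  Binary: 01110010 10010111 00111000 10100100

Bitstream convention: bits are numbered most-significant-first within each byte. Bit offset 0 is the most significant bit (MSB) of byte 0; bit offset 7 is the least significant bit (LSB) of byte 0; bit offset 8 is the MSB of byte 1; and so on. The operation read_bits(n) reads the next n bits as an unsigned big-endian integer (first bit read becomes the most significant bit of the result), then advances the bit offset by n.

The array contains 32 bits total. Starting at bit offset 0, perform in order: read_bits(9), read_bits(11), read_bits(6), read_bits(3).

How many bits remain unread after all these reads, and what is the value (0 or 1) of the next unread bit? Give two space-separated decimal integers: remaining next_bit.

Answer: 3 1

Derivation:
Read 1: bits[0:9] width=9 -> value=229 (bin 011100101); offset now 9 = byte 1 bit 1; 23 bits remain
Read 2: bits[9:20] width=11 -> value=371 (bin 00101110011); offset now 20 = byte 2 bit 4; 12 bits remain
Read 3: bits[20:26] width=6 -> value=34 (bin 100010); offset now 26 = byte 3 bit 2; 6 bits remain
Read 4: bits[26:29] width=3 -> value=4 (bin 100); offset now 29 = byte 3 bit 5; 3 bits remain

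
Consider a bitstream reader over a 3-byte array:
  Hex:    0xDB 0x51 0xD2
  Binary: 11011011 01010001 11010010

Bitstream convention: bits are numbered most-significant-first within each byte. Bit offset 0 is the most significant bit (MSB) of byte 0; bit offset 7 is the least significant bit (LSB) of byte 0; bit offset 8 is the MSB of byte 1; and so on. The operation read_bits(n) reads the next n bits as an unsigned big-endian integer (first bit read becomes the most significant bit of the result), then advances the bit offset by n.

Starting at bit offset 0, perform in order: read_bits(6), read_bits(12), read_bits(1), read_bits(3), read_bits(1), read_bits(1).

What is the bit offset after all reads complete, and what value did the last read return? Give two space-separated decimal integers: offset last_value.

Answer: 24 0

Derivation:
Read 1: bits[0:6] width=6 -> value=54 (bin 110110); offset now 6 = byte 0 bit 6; 18 bits remain
Read 2: bits[6:18] width=12 -> value=3399 (bin 110101000111); offset now 18 = byte 2 bit 2; 6 bits remain
Read 3: bits[18:19] width=1 -> value=0 (bin 0); offset now 19 = byte 2 bit 3; 5 bits remain
Read 4: bits[19:22] width=3 -> value=4 (bin 100); offset now 22 = byte 2 bit 6; 2 bits remain
Read 5: bits[22:23] width=1 -> value=1 (bin 1); offset now 23 = byte 2 bit 7; 1 bits remain
Read 6: bits[23:24] width=1 -> value=0 (bin 0); offset now 24 = byte 3 bit 0; 0 bits remain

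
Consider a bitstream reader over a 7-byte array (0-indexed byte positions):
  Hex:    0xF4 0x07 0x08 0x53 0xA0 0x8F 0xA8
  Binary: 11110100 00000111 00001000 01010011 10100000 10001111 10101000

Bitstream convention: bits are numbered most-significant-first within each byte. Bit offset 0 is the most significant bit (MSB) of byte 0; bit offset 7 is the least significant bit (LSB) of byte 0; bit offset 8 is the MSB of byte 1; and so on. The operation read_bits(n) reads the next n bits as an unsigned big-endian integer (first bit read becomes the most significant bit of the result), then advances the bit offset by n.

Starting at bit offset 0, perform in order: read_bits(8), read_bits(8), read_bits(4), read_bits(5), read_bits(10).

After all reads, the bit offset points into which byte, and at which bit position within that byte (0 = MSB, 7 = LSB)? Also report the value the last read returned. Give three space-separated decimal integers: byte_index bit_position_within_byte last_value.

Answer: 4 3 669

Derivation:
Read 1: bits[0:8] width=8 -> value=244 (bin 11110100); offset now 8 = byte 1 bit 0; 48 bits remain
Read 2: bits[8:16] width=8 -> value=7 (bin 00000111); offset now 16 = byte 2 bit 0; 40 bits remain
Read 3: bits[16:20] width=4 -> value=0 (bin 0000); offset now 20 = byte 2 bit 4; 36 bits remain
Read 4: bits[20:25] width=5 -> value=16 (bin 10000); offset now 25 = byte 3 bit 1; 31 bits remain
Read 5: bits[25:35] width=10 -> value=669 (bin 1010011101); offset now 35 = byte 4 bit 3; 21 bits remain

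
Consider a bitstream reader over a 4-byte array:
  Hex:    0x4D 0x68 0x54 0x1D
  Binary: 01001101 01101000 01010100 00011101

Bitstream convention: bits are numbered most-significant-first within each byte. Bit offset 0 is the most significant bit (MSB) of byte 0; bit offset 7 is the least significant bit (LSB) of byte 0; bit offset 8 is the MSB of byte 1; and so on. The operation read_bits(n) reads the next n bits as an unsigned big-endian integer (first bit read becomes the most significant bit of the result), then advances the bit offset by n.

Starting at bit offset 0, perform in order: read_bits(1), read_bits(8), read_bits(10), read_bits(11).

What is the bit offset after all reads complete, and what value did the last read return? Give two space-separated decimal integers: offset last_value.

Answer: 30 1287

Derivation:
Read 1: bits[0:1] width=1 -> value=0 (bin 0); offset now 1 = byte 0 bit 1; 31 bits remain
Read 2: bits[1:9] width=8 -> value=154 (bin 10011010); offset now 9 = byte 1 bit 1; 23 bits remain
Read 3: bits[9:19] width=10 -> value=834 (bin 1101000010); offset now 19 = byte 2 bit 3; 13 bits remain
Read 4: bits[19:30] width=11 -> value=1287 (bin 10100000111); offset now 30 = byte 3 bit 6; 2 bits remain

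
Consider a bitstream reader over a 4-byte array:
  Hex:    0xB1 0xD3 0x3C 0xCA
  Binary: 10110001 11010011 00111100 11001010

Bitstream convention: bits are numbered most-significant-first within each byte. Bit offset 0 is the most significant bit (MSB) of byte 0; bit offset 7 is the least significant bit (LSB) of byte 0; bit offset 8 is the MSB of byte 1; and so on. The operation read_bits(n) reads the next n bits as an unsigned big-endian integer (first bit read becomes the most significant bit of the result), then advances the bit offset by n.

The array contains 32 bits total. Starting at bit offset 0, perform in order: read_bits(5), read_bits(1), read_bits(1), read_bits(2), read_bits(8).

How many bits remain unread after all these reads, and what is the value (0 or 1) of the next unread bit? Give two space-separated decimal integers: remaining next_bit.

Read 1: bits[0:5] width=5 -> value=22 (bin 10110); offset now 5 = byte 0 bit 5; 27 bits remain
Read 2: bits[5:6] width=1 -> value=0 (bin 0); offset now 6 = byte 0 bit 6; 26 bits remain
Read 3: bits[6:7] width=1 -> value=0 (bin 0); offset now 7 = byte 0 bit 7; 25 bits remain
Read 4: bits[7:9] width=2 -> value=3 (bin 11); offset now 9 = byte 1 bit 1; 23 bits remain
Read 5: bits[9:17] width=8 -> value=166 (bin 10100110); offset now 17 = byte 2 bit 1; 15 bits remain

Answer: 15 0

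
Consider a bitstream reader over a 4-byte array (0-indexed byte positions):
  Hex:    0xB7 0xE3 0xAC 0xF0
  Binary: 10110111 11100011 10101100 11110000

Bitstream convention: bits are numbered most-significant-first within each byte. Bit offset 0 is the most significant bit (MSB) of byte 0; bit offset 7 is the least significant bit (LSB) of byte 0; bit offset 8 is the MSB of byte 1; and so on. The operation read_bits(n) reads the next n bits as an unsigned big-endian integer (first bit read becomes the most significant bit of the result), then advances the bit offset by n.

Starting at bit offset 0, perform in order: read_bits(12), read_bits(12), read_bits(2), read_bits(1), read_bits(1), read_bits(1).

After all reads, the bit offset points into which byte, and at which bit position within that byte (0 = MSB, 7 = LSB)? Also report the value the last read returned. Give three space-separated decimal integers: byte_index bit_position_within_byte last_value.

Answer: 3 5 0

Derivation:
Read 1: bits[0:12] width=12 -> value=2942 (bin 101101111110); offset now 12 = byte 1 bit 4; 20 bits remain
Read 2: bits[12:24] width=12 -> value=940 (bin 001110101100); offset now 24 = byte 3 bit 0; 8 bits remain
Read 3: bits[24:26] width=2 -> value=3 (bin 11); offset now 26 = byte 3 bit 2; 6 bits remain
Read 4: bits[26:27] width=1 -> value=1 (bin 1); offset now 27 = byte 3 bit 3; 5 bits remain
Read 5: bits[27:28] width=1 -> value=1 (bin 1); offset now 28 = byte 3 bit 4; 4 bits remain
Read 6: bits[28:29] width=1 -> value=0 (bin 0); offset now 29 = byte 3 bit 5; 3 bits remain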